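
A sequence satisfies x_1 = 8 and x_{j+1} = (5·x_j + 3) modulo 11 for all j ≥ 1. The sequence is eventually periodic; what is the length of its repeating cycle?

Computing terms: x_1 = 8, x_2 = 10, x_3 = 9, x_4 = 4, x_5 = 1, x_6 = 8.
The sequence repeats with period 5.

5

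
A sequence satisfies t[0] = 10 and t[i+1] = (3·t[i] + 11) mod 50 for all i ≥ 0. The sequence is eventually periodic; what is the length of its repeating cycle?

20

t[0] = 10; t[1] = 41; t[2] = 34; t[3] = 13; t[4] = 0; t[5] = 11; t[6] = 44; t[7] = 43; t[8] = 40; t[9] = 31; t[10] = 4; t[11] = 23; t[12] = 30; t[13] = 1; t[14] = 14; t[15] = 3; t[16] = 20; t[17] = 21; t[18] = 24; t[19] = 33; t[20] = 10.
Since t[20] = t[0] = 10, the sequence is periodic with period 20.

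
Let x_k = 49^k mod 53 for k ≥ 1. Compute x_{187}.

We have x_1 = 49, x_2 = 16, x_3 = 42, x_4 = 44, x_5 = 36, x_6 = 15, x_7 = 46, x_8 = 28, x_9 = 47, x_{10} = 24, x_{11} = 10, x_{12} = 13, x_{13} = 1, x_{14} = 49.
The sequence repeats with period 13.
So x_{187} = x_{1 + ((187-1) mod 13)} = x_5 = 36.

36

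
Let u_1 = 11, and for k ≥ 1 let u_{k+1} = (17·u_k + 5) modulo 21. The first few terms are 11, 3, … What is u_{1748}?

Computing terms: u_1 = 11,  u_2 = 3,  u_3 = 14,  u_4 = 12,  u_5 = 20,  u_6 = 9,  u_7 = 11.
Since u_7 = u_1 = 11, the sequence is periodic with period 6.
(1748 - 1) mod 6 = 1, so u_{1748} = u_2 = 3.

3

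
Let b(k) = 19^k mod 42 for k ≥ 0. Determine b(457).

b(0) = 1; b(1) = 19; b(2) = 25; b(3) = 13; b(4) = 37; b(5) = 31; b(6) = 1.
The sequence repeats with period 6.
So b(457) = b(0 + ((457-0) mod 6)) = b(1) = 19.

19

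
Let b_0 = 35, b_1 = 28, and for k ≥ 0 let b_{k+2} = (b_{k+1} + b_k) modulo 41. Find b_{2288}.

Listing terms: b_0 = 35, b_1 = 28, b_2 = 22, b_3 = 9, b_4 = 31, b_5 = 40, b_6 = 30, b_7 = 29, b_8 = 18, b_9 = 6, b_{10} = 24, b_{11} = 30, b_{12} = 13, b_{13} = 2, b_{14} = 15, b_{15} = 17, b_{16} = 32, b_{17} = 8, b_{18} = 40, b_{19} = 7, b_{20} = 6, b_{21} = 13, b_{22} = 19, b_{23} = 32, b_{24} = 10, b_{25} = 1, b_{26} = 11, b_{27} = 12, b_{28} = 23, b_{29} = 35, b_{30} = 17, b_{31} = 11, b_{32} = 28, b_{33} = 39, b_{34} = 26, b_{35} = 24, b_{36} = 9, b_{37} = 33, b_{38} = 1, b_{39} = 34, b_{40} = 35, b_{41} = 28.
Since (b_{40}, b_{41}) = (b_0, b_1) = (35, 28) (two consecutive terms determine the rest), the sequence is periodic with period 40.
So b_{2288} = b_{0 + ((2288-0) mod 40)} = b_8 = 18.

18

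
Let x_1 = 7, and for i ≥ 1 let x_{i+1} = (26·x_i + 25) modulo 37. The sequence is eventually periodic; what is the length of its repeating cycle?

Listing terms: x_1 = 7, x_2 = 22, x_3 = 5, x_4 = 7.
The sequence repeats with period 3.

3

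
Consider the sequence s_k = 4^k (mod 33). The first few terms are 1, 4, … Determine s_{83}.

Listing terms: s_0 = 1; s_1 = 4; s_2 = 16; s_3 = 31; s_4 = 25; s_5 = 1.
The sequence repeats with period 5.
(83 - 0) mod 5 = 3, so s_{83} = s_3 = 31.

31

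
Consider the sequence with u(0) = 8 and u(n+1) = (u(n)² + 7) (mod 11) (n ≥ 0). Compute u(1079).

10

We have u(0) = 8, u(1) = 5, u(2) = 10, u(3) = 8.
The sequence repeats with period 3.
(1079 - 0) mod 3 = 2, so u(1079) = u(2) = 10.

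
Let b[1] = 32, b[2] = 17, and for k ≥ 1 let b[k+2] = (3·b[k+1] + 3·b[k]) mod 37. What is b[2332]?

3

Listing terms: b[1] = 32; b[2] = 17; b[3] = 36; b[4] = 11; b[5] = 30; b[6] = 12; b[7] = 15; b[8] = 7; b[9] = 29; b[10] = 34; b[11] = 4; b[12] = 3; b[13] = 21; b[14] = 35; b[15] = 20; b[16] = 17; b[17] = 0; b[18] = 14; b[19] = 5; b[20] = 20; b[21] = 1; b[22] = 26; b[23] = 7; b[24] = 25; b[25] = 22; b[26] = 30; b[27] = 8; b[28] = 3; b[29] = 33; b[30] = 34; b[31] = 16; b[32] = 2; b[33] = 17; b[34] = 20; b[35] = 0; b[36] = 23; b[37] = 32; b[38] = 17.
The sequence repeats with period 36.
(2332 - 1) mod 36 = 27, so b[2332] = b[28] = 3.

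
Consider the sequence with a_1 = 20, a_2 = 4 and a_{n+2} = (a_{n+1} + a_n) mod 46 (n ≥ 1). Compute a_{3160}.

2

Listing terms: a_1 = 20; a_2 = 4; a_3 = 24; a_4 = 28; a_5 = 6; a_6 = 34; a_7 = 40; a_8 = 28; a_9 = 22; a_{10} = 4; a_{11} = 26; a_{12} = 30; a_{13} = 10; a_{14} = 40; a_{15} = 4; a_{16} = 44; a_{17} = 2; a_{18} = 0; a_{19} = 2; a_{20} = 2; a_{21} = 4; a_{22} = 6; a_{23} = 10; a_{24} = 16; a_{25} = 26; a_{26} = 42; a_{27} = 22; a_{28} = 18; a_{29} = 40; a_{30} = 12; a_{31} = 6; a_{32} = 18; a_{33} = 24; a_{34} = 42; a_{35} = 20; a_{36} = 16; a_{37} = 36; a_{38} = 6; a_{39} = 42; a_{40} = 2; a_{41} = 44; a_{42} = 0; a_{43} = 44; a_{44} = 44; a_{45} = 42; a_{46} = 40; a_{47} = 36; a_{48} = 30; a_{49} = 20; a_{50} = 4.
The sequence repeats with period 48.
So a_{3160} = a_{1 + ((3160-1) mod 48)} = a_{40} = 2.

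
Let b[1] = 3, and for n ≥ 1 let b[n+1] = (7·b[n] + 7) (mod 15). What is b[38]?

13

b[1] = 3; b[2] = 13; b[3] = 8; b[4] = 3.
Since b[4] = b[1] = 3, the sequence is periodic with period 3.
So b[38] = b[1 + ((38-1) mod 3)] = b[2] = 13.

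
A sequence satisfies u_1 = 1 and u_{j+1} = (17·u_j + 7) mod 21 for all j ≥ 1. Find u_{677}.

4

u_1 = 1, u_2 = 3, u_3 = 16, u_4 = 6, u_5 = 4, u_6 = 12, u_7 = 1.
The sequence repeats with period 6.
(677 - 1) mod 6 = 4, so u_{677} = u_5 = 4.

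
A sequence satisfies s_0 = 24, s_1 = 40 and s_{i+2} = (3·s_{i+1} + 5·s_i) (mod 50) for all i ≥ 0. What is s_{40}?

10

Listing terms: s_0 = 24, s_1 = 40, s_2 = 40, s_3 = 20, s_4 = 10, s_5 = 30, s_6 = 40, s_7 = 20.
Since (s_6, s_7) = (s_2, s_3) = (40, 20) (two consecutive terms determine the rest), the sequence is eventually periodic: after a pre-period of length 2 it cycles with period 4.
For i ≥ 2, s_i depends only on (i - 2) mod 4. (40 - 2) mod 4 = 2, so s_{40} = s_4 = 10.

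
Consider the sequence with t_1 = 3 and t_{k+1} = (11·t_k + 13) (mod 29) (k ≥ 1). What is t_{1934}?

We have t_1 = 3, t_2 = 17, t_3 = 26, t_4 = 9, t_5 = 25, t_6 = 27, t_7 = 20, t_8 = 1, t_9 = 24, t_{10} = 16, t_{11} = 15, t_{12} = 4, t_{13} = 28, t_{14} = 2, t_{15} = 6, t_{16} = 21, t_{17} = 12, t_{18} = 0, t_{19} = 13, t_{20} = 11, t_{21} = 18, t_{22} = 8, t_{23} = 14, t_{24} = 22, t_{25} = 23, t_{26} = 5, t_{27} = 10, t_{28} = 7, t_{29} = 3.
The sequence repeats with period 28.
So t_{1934} = t_{1 + ((1934-1) mod 28)} = t_2 = 17.

17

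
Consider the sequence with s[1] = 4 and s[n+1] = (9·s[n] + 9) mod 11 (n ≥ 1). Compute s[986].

4

s[1] = 4; s[2] = 1; s[3] = 7; s[4] = 6; s[5] = 8; s[6] = 4.
The sequence repeats with period 5.
(986 - 1) mod 5 = 0, so s[986] = s[1] = 4.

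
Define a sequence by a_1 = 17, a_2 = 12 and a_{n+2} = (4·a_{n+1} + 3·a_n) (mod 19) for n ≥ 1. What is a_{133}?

a_1 = 17, a_2 = 12, a_3 = 4, a_4 = 14, a_5 = 11, a_6 = 10, a_7 = 16, a_8 = 18, a_9 = 6, a_{10} = 2, a_{11} = 7, a_{12} = 15, a_{13} = 5, a_{14} = 8, a_{15} = 9, a_{16} = 3, a_{17} = 1, a_{18} = 13, a_{19} = 17, a_{20} = 12.
Since (a_{19}, a_{20}) = (a_1, a_2) = (17, 12) (two consecutive terms determine the rest), the sequence is periodic with period 18.
So a_{133} = a_{1 + ((133-1) mod 18)} = a_7 = 16.

16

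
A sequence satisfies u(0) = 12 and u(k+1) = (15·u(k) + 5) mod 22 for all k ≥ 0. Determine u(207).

We have u(0) = 12; u(1) = 9; u(2) = 8; u(3) = 15; u(4) = 10; u(5) = 1; u(6) = 20; u(7) = 19; u(8) = 4; u(9) = 21; u(10) = 12.
Since u(10) = u(0) = 12, the sequence is periodic with period 10.
(207 - 0) mod 10 = 7, so u(207) = u(7) = 19.

19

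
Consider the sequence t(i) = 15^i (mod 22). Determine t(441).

We have t(0) = 1; t(1) = 15; t(2) = 5; t(3) = 9; t(4) = 3; t(5) = 1.
The sequence repeats with period 5.
(441 - 0) mod 5 = 1, so t(441) = t(1) = 15.

15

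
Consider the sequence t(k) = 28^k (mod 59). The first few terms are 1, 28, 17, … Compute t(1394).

We have t(0) = 1; t(1) = 28; t(2) = 17; t(3) = 4; t(4) = 53; t(5) = 9; t(6) = 16; t(7) = 35; t(8) = 36; t(9) = 5; t(10) = 22; t(11) = 26; t(12) = 20; t(13) = 29; t(14) = 45; t(15) = 21; t(16) = 57; t(17) = 3; t(18) = 25; t(19) = 51; t(20) = 12; t(21) = 41; t(22) = 27; t(23) = 48; t(24) = 46; t(25) = 49; t(26) = 15; t(27) = 7; t(28) = 19; t(29) = 1.
Since t(29) = t(0) = 1, the sequence is periodic with period 29.
(1394 - 0) mod 29 = 2, so t(1394) = t(2) = 17.

17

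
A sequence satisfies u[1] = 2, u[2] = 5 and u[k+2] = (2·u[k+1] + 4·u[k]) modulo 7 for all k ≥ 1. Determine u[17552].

Listing terms: u[1] = 2, u[2] = 5, u[3] = 4, u[4] = 0, u[5] = 2, u[6] = 4, u[7] = 2, u[8] = 6, u[9] = 6, u[10] = 1, u[11] = 5, u[12] = 0, u[13] = 6, u[14] = 5, u[15] = 6, u[16] = 4, u[17] = 4, u[18] = 3, u[19] = 1, u[20] = 0, u[21] = 4, u[22] = 1, u[23] = 4, u[24] = 5, u[25] = 5, u[26] = 2, u[27] = 3, u[28] = 0, u[29] = 5, u[30] = 3, u[31] = 5, u[32] = 1, u[33] = 1, u[34] = 6, u[35] = 2, u[36] = 0, u[37] = 1, u[38] = 2, u[39] = 1, u[40] = 3, u[41] = 3, u[42] = 4, u[43] = 6, u[44] = 0, u[45] = 3, u[46] = 6, u[47] = 3, u[48] = 2, u[49] = 2, u[50] = 5.
Since (u[49], u[50]) = (u[1], u[2]) = (2, 5) (two consecutive terms determine the rest), the sequence is periodic with period 48.
So u[17552] = u[1 + ((17552-1) mod 48)] = u[32] = 1.

1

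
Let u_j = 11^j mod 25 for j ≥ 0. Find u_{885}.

u_0 = 1; u_1 = 11; u_2 = 21; u_3 = 6; u_4 = 16; u_5 = 1.
The sequence repeats with period 5.
(885 - 0) mod 5 = 0, so u_{885} = u_0 = 1.

1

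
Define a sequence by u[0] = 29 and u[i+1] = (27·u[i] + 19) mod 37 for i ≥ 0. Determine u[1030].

We have u[0] = 29; u[1] = 25; u[2] = 28; u[3] = 35; u[4] = 2; u[5] = 36; u[6] = 29.
Since u[6] = u[0] = 29, the sequence is periodic with period 6.
(1030 - 0) mod 6 = 4, so u[1030] = u[4] = 2.

2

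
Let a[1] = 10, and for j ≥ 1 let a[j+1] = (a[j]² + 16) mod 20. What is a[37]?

0

a[1] = 10, a[2] = 16, a[3] = 12, a[4] = 0, a[5] = 16.
Since a[5] = a[2] = 16, the sequence is eventually periodic: after a pre-period of length 1 it cycles with period 3.
For j ≥ 2, a[j] depends only on (j - 2) mod 3. (37 - 2) mod 3 = 2, so a[37] = a[4] = 0.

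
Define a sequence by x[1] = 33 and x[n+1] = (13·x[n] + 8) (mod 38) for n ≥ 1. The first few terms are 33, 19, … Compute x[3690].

37

We have x[1] = 33; x[2] = 19; x[3] = 27; x[4] = 17; x[5] = 1; x[6] = 21; x[7] = 15; x[8] = 13; x[9] = 25; x[10] = 29; x[11] = 5; x[12] = 35; x[13] = 7; x[14] = 23; x[15] = 3; x[16] = 9; x[17] = 11; x[18] = 37; x[19] = 33.
Since x[19] = x[1] = 33, the sequence is periodic with period 18.
So x[3690] = x[1 + ((3690-1) mod 18)] = x[18] = 37.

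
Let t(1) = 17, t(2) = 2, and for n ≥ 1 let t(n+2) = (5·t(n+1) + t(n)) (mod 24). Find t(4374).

Listing terms: t(1) = 17; t(2) = 2; t(3) = 3; t(4) = 17; t(5) = 16; t(6) = 1; t(7) = 21; t(8) = 10; t(9) = 23; t(10) = 5; t(11) = 0; t(12) = 5; t(13) = 1; t(14) = 10; t(15) = 3; t(16) = 1; t(17) = 8; t(18) = 17; t(19) = 21; t(20) = 2; t(21) = 7; t(22) = 13; t(23) = 0; t(24) = 13; t(25) = 17; t(26) = 2.
The sequence repeats with period 24.
So t(4374) = t(1 + ((4374-1) mod 24)) = t(6) = 1.

1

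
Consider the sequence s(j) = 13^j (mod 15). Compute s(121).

We have s(1) = 13; s(2) = 4; s(3) = 7; s(4) = 1; s(5) = 13.
The sequence repeats with period 4.
(121 - 1) mod 4 = 0, so s(121) = s(1) = 13.

13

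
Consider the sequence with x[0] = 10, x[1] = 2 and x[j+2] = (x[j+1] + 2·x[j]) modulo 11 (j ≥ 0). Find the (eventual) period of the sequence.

Listing terms: x[0] = 10, x[1] = 2, x[2] = 0, x[3] = 4, x[4] = 4, x[5] = 1, x[6] = 9, x[7] = 0, x[8] = 7, x[9] = 7, x[10] = 10, x[11] = 2.
Since (x[10], x[11]) = (x[0], x[1]) = (10, 2) (two consecutive terms determine the rest), the sequence is periodic with period 10.

10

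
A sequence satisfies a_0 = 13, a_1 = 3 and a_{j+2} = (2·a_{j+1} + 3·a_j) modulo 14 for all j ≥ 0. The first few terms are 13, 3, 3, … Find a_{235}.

3

Computing terms: a_0 = 13; a_1 = 3; a_2 = 3; a_3 = 1; a_4 = 11; a_5 = 11; a_6 = 13; a_7 = 3.
Since (a_6, a_7) = (a_0, a_1) = (13, 3) (two consecutive terms determine the rest), the sequence is periodic with period 6.
So a_{235} = a_{0 + ((235-0) mod 6)} = a_1 = 3.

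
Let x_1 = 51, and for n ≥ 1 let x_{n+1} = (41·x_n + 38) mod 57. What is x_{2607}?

33

Listing terms: x_1 = 51, x_2 = 20, x_3 = 3, x_4 = 47, x_5 = 27, x_6 = 5, x_7 = 15, x_8 = 26, x_9 = 21, x_{10} = 44, x_{11} = 18, x_{12} = 35, x_{13} = 48, x_{14} = 11, x_{15} = 33, x_{16} = 23, x_{17} = 12, x_{18} = 17, x_{19} = 51.
Since x_{19} = x_1 = 51, the sequence is periodic with period 18.
(2607 - 1) mod 18 = 14, so x_{2607} = x_{15} = 33.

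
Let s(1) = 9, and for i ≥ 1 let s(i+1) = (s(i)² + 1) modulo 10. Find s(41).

We have s(1) = 9, s(2) = 2, s(3) = 5, s(4) = 6, s(5) = 7, s(6) = 0, s(7) = 1, s(8) = 2.
Since s(8) = s(2) = 2, the sequence is eventually periodic: after a pre-period of length 1 it cycles with period 6.
For i ≥ 2, s(i) depends only on (i - 2) mod 6. (41 - 2) mod 6 = 3, so s(41) = s(5) = 7.

7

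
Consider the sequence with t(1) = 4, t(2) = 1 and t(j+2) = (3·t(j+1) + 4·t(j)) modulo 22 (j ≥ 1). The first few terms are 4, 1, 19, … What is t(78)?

t(1) = 4, t(2) = 1, t(3) = 19, t(4) = 17, t(5) = 17, t(6) = 9, t(7) = 7, t(8) = 13, t(9) = 1, t(10) = 11, t(11) = 15, t(12) = 1, t(13) = 19.
Since (t(12), t(13)) = (t(2), t(3)) = (1, 19) (two consecutive terms determine the rest), the sequence is eventually periodic: after a pre-period of length 1 it cycles with period 10.
For j ≥ 2, t(j) depends only on (j - 2) mod 10. (78 - 2) mod 10 = 6, so t(78) = t(8) = 13.

13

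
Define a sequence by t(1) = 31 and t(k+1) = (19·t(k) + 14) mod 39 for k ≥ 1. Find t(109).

31

We have t(1) = 31, t(2) = 18, t(3) = 5, t(4) = 31.
The sequence repeats with period 3.
(109 - 1) mod 3 = 0, so t(109) = t(1) = 31.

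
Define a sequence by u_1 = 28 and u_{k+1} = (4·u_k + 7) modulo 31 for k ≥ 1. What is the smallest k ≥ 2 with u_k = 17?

4

Listing terms: u_1 = 28; u_2 = 26; u_3 = 18; u_4 = 17; u_5 = 13; u_6 = 28.
Since u_6 = u_1 = 28, the sequence is periodic with period 5.
The value 17 first appears (with k ≥ 2) at u_4.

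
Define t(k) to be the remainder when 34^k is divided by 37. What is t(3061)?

34

We have t(1) = 34, t(2) = 9, t(3) = 10, t(4) = 7, t(5) = 16, t(6) = 26, t(7) = 33, t(8) = 12, t(9) = 1, t(10) = 34.
The sequence repeats with period 9.
So t(3061) = t(1 + ((3061-1) mod 9)) = t(1) = 34.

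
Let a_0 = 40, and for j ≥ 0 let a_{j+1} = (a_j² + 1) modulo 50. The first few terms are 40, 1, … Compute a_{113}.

27

We have a_0 = 40, a_1 = 1, a_2 = 2, a_3 = 5, a_4 = 26, a_5 = 27, a_6 = 30, a_7 = 1.
Since a_7 = a_1 = 1, the sequence is eventually periodic: after a pre-period of length 1 it cycles with period 6.
For j ≥ 1, a_j depends only on (j - 1) mod 6. (113 - 1) mod 6 = 4, so a_{113} = a_5 = 27.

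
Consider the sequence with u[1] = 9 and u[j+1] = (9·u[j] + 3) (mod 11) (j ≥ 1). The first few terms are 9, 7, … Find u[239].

u[1] = 9,  u[2] = 7,  u[3] = 0,  u[4] = 3,  u[5] = 8,  u[6] = 9.
Since u[6] = u[1] = 9, the sequence is periodic with period 5.
So u[239] = u[1 + ((239-1) mod 5)] = u[4] = 3.

3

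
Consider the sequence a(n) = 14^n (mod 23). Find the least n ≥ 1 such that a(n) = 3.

6

Listing terms: a(0) = 1; a(1) = 14; a(2) = 12; a(3) = 7; a(4) = 6; a(5) = 15; a(6) = 3; a(7) = 19; a(8) = 13; a(9) = 21; a(10) = 18; a(11) = 22; a(12) = 9; a(13) = 11; a(14) = 16; a(15) = 17; a(16) = 8; a(17) = 20; a(18) = 4; a(19) = 10; a(20) = 2; a(21) = 5; a(22) = 1.
Since a(22) = a(0) = 1, the sequence is periodic with period 22.
The value 3 first appears (with n ≥ 1) at a(6).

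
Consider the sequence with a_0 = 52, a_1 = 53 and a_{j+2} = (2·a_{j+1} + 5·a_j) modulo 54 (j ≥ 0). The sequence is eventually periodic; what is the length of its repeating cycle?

Computing terms: a_0 = 52,  a_1 = 53,  a_2 = 42,  a_3 = 25,  a_4 = 44,  a_5 = 51,  a_6 = 52,  a_7 = 35,  a_8 = 6,  a_9 = 25,  a_{10} = 26,  a_{11} = 15,  a_{12} = 52,  a_{13} = 17,  a_{14} = 24,  a_{15} = 25,  a_{16} = 8,  a_{17} = 33,  a_{18} = 52,  a_{19} = 53.
The sequence repeats with period 18.

18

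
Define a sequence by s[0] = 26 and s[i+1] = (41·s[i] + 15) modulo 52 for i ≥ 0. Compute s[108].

26

We have s[0] = 26,  s[1] = 41,  s[2] = 32,  s[3] = 27,  s[4] = 30,  s[5] = 49,  s[6] = 48,  s[7] = 7,  s[8] = 42,  s[9] = 21,  s[10] = 44,  s[11] = 51,  s[12] = 26.
The sequence repeats with period 12.
So s[108] = s[0 + ((108-0) mod 12)] = s[0] = 26.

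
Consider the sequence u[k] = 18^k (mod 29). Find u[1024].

We have u[1] = 18, u[2] = 5, u[3] = 3, u[4] = 25, u[5] = 15, u[6] = 9, u[7] = 17, u[8] = 16, u[9] = 27, u[10] = 22, u[11] = 19, u[12] = 23, u[13] = 8, u[14] = 28, u[15] = 11, u[16] = 24, u[17] = 26, u[18] = 4, u[19] = 14, u[20] = 20, u[21] = 12, u[22] = 13, u[23] = 2, u[24] = 7, u[25] = 10, u[26] = 6, u[27] = 21, u[28] = 1, u[29] = 18.
The sequence repeats with period 28.
So u[1024] = u[1 + ((1024-1) mod 28)] = u[16] = 24.

24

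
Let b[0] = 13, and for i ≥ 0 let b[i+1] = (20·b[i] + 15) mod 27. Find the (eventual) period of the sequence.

Computing terms: b[0] = 13, b[1] = 5, b[2] = 7, b[3] = 20, b[4] = 10, b[5] = 26, b[6] = 22, b[7] = 23, b[8] = 16, b[9] = 11, b[10] = 19, b[11] = 17, b[12] = 4, b[13] = 14, b[14] = 25, b[15] = 2, b[16] = 1, b[17] = 8, b[18] = 13.
The sequence repeats with period 18.

18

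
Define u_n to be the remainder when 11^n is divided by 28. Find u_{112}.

Computing terms: u_1 = 11, u_2 = 9, u_3 = 15, u_4 = 25, u_5 = 23, u_6 = 1, u_7 = 11.
The sequence repeats with period 6.
So u_{112} = u_{1 + ((112-1) mod 6)} = u_4 = 25.

25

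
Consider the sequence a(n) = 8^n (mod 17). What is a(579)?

2

a(1) = 8, a(2) = 13, a(3) = 2, a(4) = 16, a(5) = 9, a(6) = 4, a(7) = 15, a(8) = 1, a(9) = 8.
Since a(9) = a(1) = 8, the sequence is periodic with period 8.
So a(579) = a(1 + ((579-1) mod 8)) = a(3) = 2.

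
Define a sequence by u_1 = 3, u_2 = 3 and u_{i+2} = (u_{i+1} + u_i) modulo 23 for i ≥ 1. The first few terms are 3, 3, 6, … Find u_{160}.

17

Listing terms: u_1 = 3, u_2 = 3, u_3 = 6, u_4 = 9, u_5 = 15, u_6 = 1, u_7 = 16, u_8 = 17, u_9 = 10, u_{10} = 4, u_{11} = 14, u_{12} = 18, u_{13} = 9, u_{14} = 4, u_{15} = 13, u_{16} = 17, u_{17} = 7, u_{18} = 1, u_{19} = 8, u_{20} = 9, u_{21} = 17, u_{22} = 3, u_{23} = 20, u_{24} = 0, u_{25} = 20, u_{26} = 20, u_{27} = 17, u_{28} = 14, u_{29} = 8, u_{30} = 22, u_{31} = 7, u_{32} = 6, u_{33} = 13, u_{34} = 19, u_{35} = 9, u_{36} = 5, u_{37} = 14, u_{38} = 19, u_{39} = 10, u_{40} = 6, u_{41} = 16, u_{42} = 22, u_{43} = 15, u_{44} = 14, u_{45} = 6, u_{46} = 20, u_{47} = 3, u_{48} = 0, u_{49} = 3, u_{50} = 3.
The sequence repeats with period 48.
(160 - 1) mod 48 = 15, so u_{160} = u_{16} = 17.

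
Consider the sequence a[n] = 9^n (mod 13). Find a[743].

3

Listing terms: a[0] = 1; a[1] = 9; a[2] = 3; a[3] = 1.
The sequence repeats with period 3.
(743 - 0) mod 3 = 2, so a[743] = a[2] = 3.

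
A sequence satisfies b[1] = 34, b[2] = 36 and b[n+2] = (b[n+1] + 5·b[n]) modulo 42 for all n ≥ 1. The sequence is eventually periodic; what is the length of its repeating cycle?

42

b[1] = 34, b[2] = 36, b[3] = 38, b[4] = 8, b[5] = 30, b[6] = 28, b[7] = 10, b[8] = 24, b[9] = 32, b[10] = 26, b[11] = 18, b[12] = 22, b[13] = 28, b[14] = 12, b[15] = 26, b[16] = 2, b[17] = 6, b[18] = 16, b[19] = 4, b[20] = 0, b[21] = 20, b[22] = 20, b[23] = 36, b[24] = 10, b[25] = 22, b[26] = 30, b[27] = 14, b[28] = 38, b[29] = 24, b[30] = 4, b[31] = 40, b[32] = 18, b[33] = 8, b[34] = 14, b[35] = 12, b[36] = 40, b[37] = 16, b[38] = 6, b[39] = 2, b[40] = 32, b[41] = 0, b[42] = 34, b[43] = 34, b[44] = 36.
Since (b[43], b[44]) = (b[1], b[2]) = (34, 36) (two consecutive terms determine the rest), the sequence is periodic with period 42.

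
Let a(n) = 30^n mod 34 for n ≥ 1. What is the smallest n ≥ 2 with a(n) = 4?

Computing terms: a(1) = 30,  a(2) = 16,  a(3) = 4,  a(4) = 18,  a(5) = 30.
The sequence repeats with period 4.
The value 4 first appears (with n ≥ 2) at a(3).

3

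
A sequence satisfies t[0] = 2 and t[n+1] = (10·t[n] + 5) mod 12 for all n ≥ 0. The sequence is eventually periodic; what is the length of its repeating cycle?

We have t[0] = 2, t[1] = 1, t[2] = 3, t[3] = 11, t[4] = 7, t[5] = 3.
Since t[5] = t[2] = 3, the sequence is eventually periodic: after a pre-period of length 2 it cycles with period 3.

3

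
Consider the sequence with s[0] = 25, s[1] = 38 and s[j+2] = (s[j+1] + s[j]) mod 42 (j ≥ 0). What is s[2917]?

Computing terms: s[0] = 25,  s[1] = 38,  s[2] = 21,  s[3] = 17,  s[4] = 38,  s[5] = 13,  s[6] = 9,  s[7] = 22,  s[8] = 31,  s[9] = 11,  s[10] = 0,  s[11] = 11,  s[12] = 11,  s[13] = 22,  s[14] = 33,  s[15] = 13,  s[16] = 4,  s[17] = 17,  s[18] = 21,  s[19] = 38,  s[20] = 17,  s[21] = 13,  s[22] = 30,  s[23] = 1,  s[24] = 31,  s[25] = 32,  s[26] = 21,  s[27] = 11,  s[28] = 32,  s[29] = 1,  s[30] = 33,  s[31] = 34,  s[32] = 25,  s[33] = 17,  s[34] = 0,  s[35] = 17,  s[36] = 17,  s[37] = 34,  s[38] = 9,  s[39] = 1,  s[40] = 10,  s[41] = 11,  s[42] = 21,  s[43] = 32,  s[44] = 11,  s[45] = 1,  s[46] = 12,  s[47] = 13,  s[48] = 25,  s[49] = 38.
The sequence repeats with period 48.
(2917 - 0) mod 48 = 37, so s[2917] = s[37] = 34.

34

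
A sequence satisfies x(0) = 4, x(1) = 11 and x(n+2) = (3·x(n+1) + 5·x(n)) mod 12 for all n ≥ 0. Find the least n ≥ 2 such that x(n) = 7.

4

Computing terms: x(0) = 4,  x(1) = 11,  x(2) = 5,  x(3) = 10,  x(4) = 7,  x(5) = 11,  x(6) = 8,  x(7) = 7,  x(8) = 1,  x(9) = 2,  x(10) = 11,  x(11) = 7,  x(12) = 4,  x(13) = 11.
Since (x(12), x(13)) = (x(0), x(1)) = (4, 11) (two consecutive terms determine the rest), the sequence is periodic with period 12.
The value 7 first appears (with n ≥ 2) at x(4).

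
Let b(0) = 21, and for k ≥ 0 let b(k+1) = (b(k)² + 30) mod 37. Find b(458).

b(0) = 21; b(1) = 27; b(2) = 19; b(3) = 21.
Since b(3) = b(0) = 21, the sequence is periodic with period 3.
So b(458) = b(0 + ((458-0) mod 3)) = b(2) = 19.

19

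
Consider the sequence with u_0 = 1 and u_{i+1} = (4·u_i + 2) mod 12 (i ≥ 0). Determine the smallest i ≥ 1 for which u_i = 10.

Listing terms: u_0 = 1; u_1 = 6; u_2 = 2; u_3 = 10; u_4 = 6.
Since u_4 = u_1 = 6, the sequence is eventually periodic: after a pre-period of length 1 it cycles with period 3.
The value 10 first appears (with i ≥ 1) at u_3.

3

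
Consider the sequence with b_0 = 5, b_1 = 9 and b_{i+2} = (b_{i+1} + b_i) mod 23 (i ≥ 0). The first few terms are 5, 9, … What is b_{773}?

14

Listing terms: b_0 = 5,  b_1 = 9,  b_2 = 14,  b_3 = 0,  b_4 = 14,  b_5 = 14,  b_6 = 5,  b_7 = 19,  b_8 = 1,  b_9 = 20,  b_{10} = 21,  b_{11} = 18,  b_{12} = 16,  b_{13} = 11,  b_{14} = 4,  b_{15} = 15,  b_{16} = 19,  b_{17} = 11,  b_{18} = 7,  b_{19} = 18,  b_{20} = 2,  b_{21} = 20,  b_{22} = 22,  b_{23} = 19,  b_{24} = 18,  b_{25} = 14,  b_{26} = 9,  b_{27} = 0,  b_{28} = 9,  b_{29} = 9,  b_{30} = 18,  b_{31} = 4,  b_{32} = 22,  b_{33} = 3,  b_{34} = 2,  b_{35} = 5,  b_{36} = 7,  b_{37} = 12,  b_{38} = 19,  b_{39} = 8,  b_{40} = 4,  b_{41} = 12,  b_{42} = 16,  b_{43} = 5,  b_{44} = 21,  b_{45} = 3,  b_{46} = 1,  b_{47} = 4,  b_{48} = 5,  b_{49} = 9.
The sequence repeats with period 48.
So b_{773} = b_{0 + ((773-0) mod 48)} = b_5 = 14.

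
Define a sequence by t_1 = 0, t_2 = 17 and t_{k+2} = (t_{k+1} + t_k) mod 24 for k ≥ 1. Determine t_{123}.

Computing terms: t_1 = 0; t_2 = 17; t_3 = 17; t_4 = 10; t_5 = 3; t_6 = 13; t_7 = 16; t_8 = 5; t_9 = 21; t_{10} = 2; t_{11} = 23; t_{12} = 1; t_{13} = 0; t_{14} = 1; t_{15} = 1; t_{16} = 2; t_{17} = 3; t_{18} = 5; t_{19} = 8; t_{20} = 13; t_{21} = 21; t_{22} = 10; t_{23} = 7; t_{24} = 17; t_{25} = 0; t_{26} = 17.
Since (t_{25}, t_{26}) = (t_1, t_2) = (0, 17) (two consecutive terms determine the rest), the sequence is periodic with period 24.
So t_{123} = t_{1 + ((123-1) mod 24)} = t_3 = 17.

17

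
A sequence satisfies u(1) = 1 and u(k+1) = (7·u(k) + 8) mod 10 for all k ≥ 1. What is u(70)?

5

Listing terms: u(1) = 1; u(2) = 5; u(3) = 3; u(4) = 9; u(5) = 1.
The sequence repeats with period 4.
So u(70) = u(1 + ((70-1) mod 4)) = u(2) = 5.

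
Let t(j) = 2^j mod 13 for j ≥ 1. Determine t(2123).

Listing terms: t(1) = 2, t(2) = 4, t(3) = 8, t(4) = 3, t(5) = 6, t(6) = 12, t(7) = 11, t(8) = 9, t(9) = 5, t(10) = 10, t(11) = 7, t(12) = 1, t(13) = 2.
The sequence repeats with period 12.
(2123 - 1) mod 12 = 10, so t(2123) = t(11) = 7.

7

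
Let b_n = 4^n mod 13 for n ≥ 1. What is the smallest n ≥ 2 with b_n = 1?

We have b_1 = 4,  b_2 = 3,  b_3 = 12,  b_4 = 9,  b_5 = 10,  b_6 = 1,  b_7 = 4.
The sequence repeats with period 6.
The value 1 first appears (with n ≥ 2) at b_6.

6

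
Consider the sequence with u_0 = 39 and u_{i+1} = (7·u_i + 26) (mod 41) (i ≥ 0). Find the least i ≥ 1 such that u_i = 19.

32

Listing terms: u_0 = 39, u_1 = 12, u_2 = 28, u_3 = 17, u_4 = 22, u_5 = 16, u_6 = 15, u_7 = 8, u_8 = 0, u_9 = 26, u_{10} = 3, u_{11} = 6, u_{12} = 27, u_{13} = 10, u_{14} = 14, u_{15} = 1, u_{16} = 33, u_{17} = 11, u_{18} = 21, u_{19} = 9, u_{20} = 7, u_{21} = 34, u_{22} = 18, u_{23} = 29, u_{24} = 24, u_{25} = 30, u_{26} = 31, u_{27} = 38, u_{28} = 5, u_{29} = 20, u_{30} = 2, u_{31} = 40, u_{32} = 19, u_{33} = 36, u_{34} = 32, u_{35} = 4, u_{36} = 13, u_{37} = 35, u_{38} = 25, u_{39} = 37, u_{40} = 39.
The sequence repeats with period 40.
The value 19 first appears (with i ≥ 1) at u_{32}.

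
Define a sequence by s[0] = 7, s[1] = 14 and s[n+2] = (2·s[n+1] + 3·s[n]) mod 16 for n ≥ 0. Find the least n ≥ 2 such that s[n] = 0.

s[0] = 7, s[1] = 14, s[2] = 1, s[3] = 12, s[4] = 11, s[5] = 10, s[6] = 5, s[7] = 8, s[8] = 15, s[9] = 6, s[10] = 9, s[11] = 4, s[12] = 3, s[13] = 2, s[14] = 13, s[15] = 0, s[16] = 7, s[17] = 14.
The sequence repeats with period 16.
The value 0 first appears (with n ≥ 2) at s[15].

15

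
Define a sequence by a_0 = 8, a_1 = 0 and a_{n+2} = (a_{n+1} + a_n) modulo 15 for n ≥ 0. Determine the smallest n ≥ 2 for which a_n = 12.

We have a_0 = 8,  a_1 = 0,  a_2 = 8,  a_3 = 8,  a_4 = 1,  a_5 = 9,  a_6 = 10,  a_7 = 4,  a_8 = 14,  a_9 = 3,  a_{10} = 2,  a_{11} = 5,  a_{12} = 7,  a_{13} = 12,  a_{14} = 4,  a_{15} = 1,  a_{16} = 5,  a_{17} = 6,  a_{18} = 11,  a_{19} = 2,  a_{20} = 13,  a_{21} = 0,  a_{22} = 13,  a_{23} = 13,  a_{24} = 11,  a_{25} = 9,  a_{26} = 5,  a_{27} = 14,  a_{28} = 4,  a_{29} = 3,  a_{30} = 7,  a_{31} = 10,  a_{32} = 2,  a_{33} = 12,  a_{34} = 14,  a_{35} = 11,  a_{36} = 10,  a_{37} = 6,  a_{38} = 1,  a_{39} = 7,  a_{40} = 8,  a_{41} = 0.
Since (a_{40}, a_{41}) = (a_0, a_1) = (8, 0) (two consecutive terms determine the rest), the sequence is periodic with period 40.
The value 12 first appears (with n ≥ 2) at a_{13}.

13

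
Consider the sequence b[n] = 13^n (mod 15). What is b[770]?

We have b[0] = 1; b[1] = 13; b[2] = 4; b[3] = 7; b[4] = 1.
Since b[4] = b[0] = 1, the sequence is periodic with period 4.
So b[770] = b[0 + ((770-0) mod 4)] = b[2] = 4.

4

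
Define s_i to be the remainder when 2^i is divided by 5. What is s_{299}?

3

s_1 = 2,  s_2 = 4,  s_3 = 3,  s_4 = 1,  s_5 = 2.
Since s_5 = s_1 = 2, the sequence is periodic with period 4.
(299 - 1) mod 4 = 2, so s_{299} = s_3 = 3.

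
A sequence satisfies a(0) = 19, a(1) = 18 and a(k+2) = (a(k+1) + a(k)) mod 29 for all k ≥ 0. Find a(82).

20

Computing terms: a(0) = 19,  a(1) = 18,  a(2) = 8,  a(3) = 26,  a(4) = 5,  a(5) = 2,  a(6) = 7,  a(7) = 9,  a(8) = 16,  a(9) = 25,  a(10) = 12,  a(11) = 8,  a(12) = 20,  a(13) = 28,  a(14) = 19,  a(15) = 18.
The sequence repeats with period 14.
(82 - 0) mod 14 = 12, so a(82) = a(12) = 20.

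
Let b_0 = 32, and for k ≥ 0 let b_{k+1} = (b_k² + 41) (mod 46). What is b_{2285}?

Computing terms: b_0 = 32, b_1 = 7, b_2 = 44, b_3 = 45, b_4 = 42, b_5 = 11, b_6 = 24, b_7 = 19, b_8 = 34, b_9 = 1, b_{10} = 42.
Since b_{10} = b_4 = 42, the sequence is eventually periodic: after a pre-period of length 4 it cycles with period 6.
For k ≥ 4, b_k depends only on (k - 4) mod 6. (2285 - 4) mod 6 = 1, so b_{2285} = b_5 = 11.

11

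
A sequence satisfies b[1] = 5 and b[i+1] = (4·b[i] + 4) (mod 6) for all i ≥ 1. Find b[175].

Computing terms: b[1] = 5, b[2] = 0, b[3] = 4, b[4] = 2, b[5] = 0.
Since b[5] = b[2] = 0, the sequence is eventually periodic: after a pre-period of length 1 it cycles with period 3.
For i ≥ 2, b[i] depends only on (i - 2) mod 3. (175 - 2) mod 3 = 2, so b[175] = b[4] = 2.

2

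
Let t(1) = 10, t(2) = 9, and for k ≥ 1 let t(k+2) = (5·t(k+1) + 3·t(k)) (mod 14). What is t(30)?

t(1) = 10; t(2) = 9; t(3) = 5; t(4) = 10; t(5) = 9.
The sequence repeats with period 3.
(30 - 1) mod 3 = 2, so t(30) = t(3) = 5.

5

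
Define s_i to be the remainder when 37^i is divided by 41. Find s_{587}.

s_0 = 1,  s_1 = 37,  s_2 = 16,  s_3 = 18,  s_4 = 10,  s_5 = 1.
Since s_5 = s_0 = 1, the sequence is periodic with period 5.
(587 - 0) mod 5 = 2, so s_{587} = s_2 = 16.

16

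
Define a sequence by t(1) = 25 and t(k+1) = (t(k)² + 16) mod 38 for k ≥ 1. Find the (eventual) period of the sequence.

We have t(1) = 25, t(2) = 33, t(3) = 3, t(4) = 25.
Since t(4) = t(1) = 25, the sequence is periodic with period 3.

3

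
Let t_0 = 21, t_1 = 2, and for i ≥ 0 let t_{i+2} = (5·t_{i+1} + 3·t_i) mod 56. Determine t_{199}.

Computing terms: t_0 = 21; t_1 = 2; t_2 = 17; t_3 = 35; t_4 = 2; t_5 = 3; t_6 = 21; t_7 = 2.
Since (t_6, t_7) = (t_0, t_1) = (21, 2) (two consecutive terms determine the rest), the sequence is periodic with period 6.
So t_{199} = t_{0 + ((199-0) mod 6)} = t_1 = 2.

2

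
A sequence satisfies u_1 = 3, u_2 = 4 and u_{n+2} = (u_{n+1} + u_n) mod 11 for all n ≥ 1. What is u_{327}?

We have u_1 = 3; u_2 = 4; u_3 = 7; u_4 = 0; u_5 = 7; u_6 = 7; u_7 = 3; u_8 = 10; u_9 = 2; u_{10} = 1; u_{11} = 3; u_{12} = 4.
Since (u_{11}, u_{12}) = (u_1, u_2) = (3, 4) (two consecutive terms determine the rest), the sequence is periodic with period 10.
(327 - 1) mod 10 = 6, so u_{327} = u_7 = 3.

3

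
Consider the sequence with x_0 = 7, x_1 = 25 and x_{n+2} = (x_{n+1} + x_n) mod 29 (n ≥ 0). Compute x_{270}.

2

x_0 = 7,  x_1 = 25,  x_2 = 3,  x_3 = 28,  x_4 = 2,  x_5 = 1,  x_6 = 3,  x_7 = 4,  x_8 = 7,  x_9 = 11,  x_{10} = 18,  x_{11} = 0,  x_{12} = 18,  x_{13} = 18,  x_{14} = 7,  x_{15} = 25.
Since (x_{14}, x_{15}) = (x_0, x_1) = (7, 25) (two consecutive terms determine the rest), the sequence is periodic with period 14.
So x_{270} = x_{0 + ((270-0) mod 14)} = x_4 = 2.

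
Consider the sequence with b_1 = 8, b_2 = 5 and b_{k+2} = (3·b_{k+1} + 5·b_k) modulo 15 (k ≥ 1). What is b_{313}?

b_1 = 8; b_2 = 5; b_3 = 10; b_4 = 10; b_5 = 5; b_6 = 5; b_7 = 10.
Since (b_6, b_7) = (b_2, b_3) = (5, 10) (two consecutive terms determine the rest), the sequence is eventually periodic: after a pre-period of length 1 it cycles with period 4.
For k ≥ 2, b_k depends only on (k - 2) mod 4. (313 - 2) mod 4 = 3, so b_{313} = b_5 = 5.

5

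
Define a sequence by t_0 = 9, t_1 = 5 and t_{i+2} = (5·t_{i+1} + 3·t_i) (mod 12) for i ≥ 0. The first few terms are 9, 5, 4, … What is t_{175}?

t_0 = 9; t_1 = 5; t_2 = 4; t_3 = 11; t_4 = 7; t_5 = 8; t_6 = 1; t_7 = 5; t_8 = 4.
Since (t_7, t_8) = (t_1, t_2) = (5, 4) (two consecutive terms determine the rest), the sequence is eventually periodic: after a pre-period of length 1 it cycles with period 6.
For i ≥ 1, t_i depends only on (i - 1) mod 6. (175 - 1) mod 6 = 0, so t_{175} = t_1 = 5.

5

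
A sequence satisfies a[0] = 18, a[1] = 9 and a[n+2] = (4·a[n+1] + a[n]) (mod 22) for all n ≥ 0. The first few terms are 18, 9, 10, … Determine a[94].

8

Listing terms: a[0] = 18,  a[1] = 9,  a[2] = 10,  a[3] = 5,  a[4] = 8,  a[5] = 15,  a[6] = 2,  a[7] = 1,  a[8] = 6,  a[9] = 3,  a[10] = 18,  a[11] = 9.
Since (a[10], a[11]) = (a[0], a[1]) = (18, 9) (two consecutive terms determine the rest), the sequence is periodic with period 10.
So a[94] = a[0 + ((94-0) mod 10)] = a[4] = 8.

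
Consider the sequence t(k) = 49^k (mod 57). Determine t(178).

49

t(1) = 49,  t(2) = 7,  t(3) = 1,  t(4) = 49.
The sequence repeats with period 3.
So t(178) = t(1 + ((178-1) mod 3)) = t(1) = 49.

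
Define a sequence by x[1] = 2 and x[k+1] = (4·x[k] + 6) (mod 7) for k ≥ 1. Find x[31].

x[1] = 2; x[2] = 0; x[3] = 6; x[4] = 2.
Since x[4] = x[1] = 2, the sequence is periodic with period 3.
(31 - 1) mod 3 = 0, so x[31] = x[1] = 2.

2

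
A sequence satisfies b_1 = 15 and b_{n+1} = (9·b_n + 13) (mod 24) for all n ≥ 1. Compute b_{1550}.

Listing terms: b_1 = 15; b_2 = 4; b_3 = 1; b_4 = 22; b_5 = 19; b_6 = 16; b_7 = 13; b_8 = 10; b_9 = 7; b_{10} = 4.
Since b_{10} = b_2 = 4, the sequence is eventually periodic: after a pre-period of length 1 it cycles with period 8.
For n ≥ 2, b_n depends only on (n - 2) mod 8. (1550 - 2) mod 8 = 4, so b_{1550} = b_6 = 16.

16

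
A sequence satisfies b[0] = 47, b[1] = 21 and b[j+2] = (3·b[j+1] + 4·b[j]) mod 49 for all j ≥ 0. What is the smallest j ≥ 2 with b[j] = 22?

Listing terms: b[0] = 47; b[1] = 21; b[2] = 6; b[3] = 4; b[4] = 36; b[5] = 26; b[6] = 26; b[7] = 35; b[8] = 13; b[9] = 32; b[10] = 1; b[11] = 33; b[12] = 5; b[13] = 0; b[14] = 20; b[15] = 11; b[16] = 15; b[17] = 40; b[18] = 33; b[19] = 14; b[20] = 27; b[21] = 39; b[22] = 29; b[23] = 47; b[24] = 12; b[25] = 28; b[26] = 34; b[27] = 18; b[28] = 43; b[29] = 5; b[30] = 40; b[31] = 42; b[32] = 41; b[33] = 46; b[34] = 8; b[35] = 12; b[36] = 19; b[37] = 7; b[38] = 48; b[39] = 25; b[40] = 22; b[41] = 19; b[42] = 47; b[43] = 21.
Since (b[42], b[43]) = (b[0], b[1]) = (47, 21) (two consecutive terms determine the rest), the sequence is periodic with period 42.
The value 22 first appears (with j ≥ 2) at b[40].

40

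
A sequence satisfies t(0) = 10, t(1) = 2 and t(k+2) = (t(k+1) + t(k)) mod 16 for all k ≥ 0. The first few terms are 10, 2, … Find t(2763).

14

Listing terms: t(0) = 10, t(1) = 2, t(2) = 12, t(3) = 14, t(4) = 10, t(5) = 8, t(6) = 2, t(7) = 10, t(8) = 12, t(9) = 6, t(10) = 2, t(11) = 8, t(12) = 10, t(13) = 2.
The sequence repeats with period 12.
So t(2763) = t(0 + ((2763-0) mod 12)) = t(3) = 14.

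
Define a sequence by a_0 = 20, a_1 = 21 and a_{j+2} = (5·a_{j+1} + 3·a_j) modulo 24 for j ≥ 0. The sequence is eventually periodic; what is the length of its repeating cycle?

We have a_0 = 20; a_1 = 21; a_2 = 21; a_3 = 0; a_4 = 15; a_5 = 3; a_6 = 12; a_7 = 21; a_8 = 21.
Since (a_7, a_8) = (a_1, a_2) = (21, 21) (two consecutive terms determine the rest), the sequence is eventually periodic: after a pre-period of length 1 it cycles with period 6.

6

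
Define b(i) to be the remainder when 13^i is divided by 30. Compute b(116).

Computing terms: b(1) = 13,  b(2) = 19,  b(3) = 7,  b(4) = 1,  b(5) = 13.
The sequence repeats with period 4.
So b(116) = b(1 + ((116-1) mod 4)) = b(4) = 1.

1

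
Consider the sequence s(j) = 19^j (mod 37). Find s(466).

4

We have s(1) = 19, s(2) = 28, s(3) = 14, s(4) = 7, s(5) = 22, s(6) = 11, s(7) = 24, s(8) = 12, s(9) = 6, s(10) = 3, s(11) = 20, s(12) = 10, s(13) = 5, s(14) = 21, s(15) = 29, s(16) = 33, s(17) = 35, s(18) = 36, s(19) = 18, s(20) = 9, s(21) = 23, s(22) = 30, s(23) = 15, s(24) = 26, s(25) = 13, s(26) = 25, s(27) = 31, s(28) = 34, s(29) = 17, s(30) = 27, s(31) = 32, s(32) = 16, s(33) = 8, s(34) = 4, s(35) = 2, s(36) = 1, s(37) = 19.
Since s(37) = s(1) = 19, the sequence is periodic with period 36.
(466 - 1) mod 36 = 33, so s(466) = s(34) = 4.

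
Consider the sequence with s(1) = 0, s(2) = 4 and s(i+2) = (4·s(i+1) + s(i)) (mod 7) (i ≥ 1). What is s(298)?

3

Listing terms: s(1) = 0; s(2) = 4; s(3) = 2; s(4) = 5; s(5) = 1; s(6) = 2; s(7) = 2; s(8) = 3; s(9) = 0; s(10) = 3; s(11) = 5; s(12) = 2; s(13) = 6; s(14) = 5; s(15) = 5; s(16) = 4; s(17) = 0; s(18) = 4.
Since (s(17), s(18)) = (s(1), s(2)) = (0, 4) (two consecutive terms determine the rest), the sequence is periodic with period 16.
(298 - 1) mod 16 = 9, so s(298) = s(10) = 3.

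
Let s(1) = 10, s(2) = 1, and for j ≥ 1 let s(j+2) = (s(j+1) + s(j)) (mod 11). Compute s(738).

Computing terms: s(1) = 10,  s(2) = 1,  s(3) = 0,  s(4) = 1,  s(5) = 1,  s(6) = 2,  s(7) = 3,  s(8) = 5,  s(9) = 8,  s(10) = 2,  s(11) = 10,  s(12) = 1.
The sequence repeats with period 10.
So s(738) = s(1 + ((738-1) mod 10)) = s(8) = 5.

5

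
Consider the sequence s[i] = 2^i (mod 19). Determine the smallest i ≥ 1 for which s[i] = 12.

s[0] = 1,  s[1] = 2,  s[2] = 4,  s[3] = 8,  s[4] = 16,  s[5] = 13,  s[6] = 7,  s[7] = 14,  s[8] = 9,  s[9] = 18,  s[10] = 17,  s[11] = 15,  s[12] = 11,  s[13] = 3,  s[14] = 6,  s[15] = 12,  s[16] = 5,  s[17] = 10,  s[18] = 1.
The sequence repeats with period 18.
The value 12 first appears (with i ≥ 1) at s[15].

15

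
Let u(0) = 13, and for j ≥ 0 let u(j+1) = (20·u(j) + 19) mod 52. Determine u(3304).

We have u(0) = 13, u(1) = 19, u(2) = 35, u(3) = 43, u(4) = 47, u(5) = 23, u(6) = 11, u(7) = 31, u(8) = 15, u(9) = 7, u(10) = 3, u(11) = 27, u(12) = 39, u(13) = 19.
Since u(13) = u(1) = 19, the sequence is eventually periodic: after a pre-period of length 1 it cycles with period 12.
For j ≥ 1, u(j) depends only on (j - 1) mod 12. (3304 - 1) mod 12 = 3, so u(3304) = u(4) = 47.

47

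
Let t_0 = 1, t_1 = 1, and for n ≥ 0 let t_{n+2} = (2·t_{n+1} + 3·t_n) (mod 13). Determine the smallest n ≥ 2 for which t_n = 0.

3

Listing terms: t_0 = 1,  t_1 = 1,  t_2 = 5,  t_3 = 0,  t_4 = 2,  t_5 = 4,  t_6 = 1,  t_7 = 1.
Since (t_6, t_7) = (t_0, t_1) = (1, 1) (two consecutive terms determine the rest), the sequence is periodic with period 6.
The value 0 first appears (with n ≥ 2) at t_3.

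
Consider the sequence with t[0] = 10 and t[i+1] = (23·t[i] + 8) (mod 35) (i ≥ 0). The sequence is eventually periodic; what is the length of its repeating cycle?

Computing terms: t[0] = 10; t[1] = 28; t[2] = 22; t[3] = 24; t[4] = 0; t[5] = 8; t[6] = 17; t[7] = 14; t[8] = 15; t[9] = 3; t[10] = 7; t[11] = 29; t[12] = 10.
The sequence repeats with period 12.

12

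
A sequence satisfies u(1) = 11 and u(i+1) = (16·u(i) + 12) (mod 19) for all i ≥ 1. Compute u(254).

We have u(1) = 11, u(2) = 17, u(3) = 18, u(4) = 15, u(5) = 5, u(6) = 16, u(7) = 2, u(8) = 6, u(9) = 13, u(10) = 11.
Since u(10) = u(1) = 11, the sequence is periodic with period 9.
So u(254) = u(1 + ((254-1) mod 9)) = u(2) = 17.

17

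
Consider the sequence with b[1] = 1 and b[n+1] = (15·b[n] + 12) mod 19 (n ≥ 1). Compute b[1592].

7

Listing terms: b[1] = 1, b[2] = 8, b[3] = 18, b[4] = 16, b[5] = 5, b[6] = 11, b[7] = 6, b[8] = 7, b[9] = 3, b[10] = 0, b[11] = 12, b[12] = 2, b[13] = 4, b[14] = 15, b[15] = 9, b[16] = 14, b[17] = 13, b[18] = 17, b[19] = 1.
Since b[19] = b[1] = 1, the sequence is periodic with period 18.
(1592 - 1) mod 18 = 7, so b[1592] = b[8] = 7.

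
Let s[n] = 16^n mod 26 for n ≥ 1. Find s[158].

We have s[1] = 16,  s[2] = 22,  s[3] = 14,  s[4] = 16.
Since s[4] = s[1] = 16, the sequence is periodic with period 3.
(158 - 1) mod 3 = 1, so s[158] = s[2] = 22.

22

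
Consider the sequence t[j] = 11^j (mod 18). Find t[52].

Computing terms: t[1] = 11; t[2] = 13; t[3] = 17; t[4] = 7; t[5] = 5; t[6] = 1; t[7] = 11.
Since t[7] = t[1] = 11, the sequence is periodic with period 6.
(52 - 1) mod 6 = 3, so t[52] = t[4] = 7.

7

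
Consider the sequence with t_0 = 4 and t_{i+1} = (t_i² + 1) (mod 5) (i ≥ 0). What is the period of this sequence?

3

We have t_0 = 4; t_1 = 2; t_2 = 0; t_3 = 1; t_4 = 2.
Since t_4 = t_1 = 2, the sequence is eventually periodic: after a pre-period of length 1 it cycles with period 3.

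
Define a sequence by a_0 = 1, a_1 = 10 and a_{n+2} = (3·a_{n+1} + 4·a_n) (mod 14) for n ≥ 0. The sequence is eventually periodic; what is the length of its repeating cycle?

Computing terms: a_0 = 1; a_1 = 10; a_2 = 6; a_3 = 2; a_4 = 2; a_5 = 0; a_6 = 8; a_7 = 10; a_8 = 6.
Since (a_7, a_8) = (a_1, a_2) = (10, 6) (two consecutive terms determine the rest), the sequence is eventually periodic: after a pre-period of length 1 it cycles with period 6.

6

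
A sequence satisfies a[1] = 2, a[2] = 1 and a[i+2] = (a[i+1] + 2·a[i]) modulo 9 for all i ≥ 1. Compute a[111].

5

a[1] = 2,  a[2] = 1,  a[3] = 5,  a[4] = 7,  a[5] = 8,  a[6] = 4,  a[7] = 2,  a[8] = 1.
Since (a[7], a[8]) = (a[1], a[2]) = (2, 1) (two consecutive terms determine the rest), the sequence is periodic with period 6.
So a[111] = a[1 + ((111-1) mod 6)] = a[3] = 5.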